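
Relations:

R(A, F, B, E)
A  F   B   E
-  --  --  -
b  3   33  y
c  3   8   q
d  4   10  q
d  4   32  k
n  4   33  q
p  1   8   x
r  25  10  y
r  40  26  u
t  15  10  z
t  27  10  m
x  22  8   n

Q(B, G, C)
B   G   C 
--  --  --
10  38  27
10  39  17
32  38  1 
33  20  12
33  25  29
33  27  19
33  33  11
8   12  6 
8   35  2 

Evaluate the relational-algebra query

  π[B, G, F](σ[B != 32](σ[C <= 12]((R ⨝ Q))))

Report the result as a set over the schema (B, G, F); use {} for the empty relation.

{(33, 20, 3), (33, 20, 4), (33, 33, 3), (33, 33, 4), (8, 12, 1), (8, 12, 22), (8, 12, 3), (8, 35, 1), (8, 35, 22), (8, 35, 3)}

Joining R and Q on B yields {(b, 3, 33, y, 20, 12), (b, 3, 33, y, 25, 29), (b, 3, 33, y, 27, 19), (b, 3, 33, y, 33, 11), (c, 3, 8, q, 12, 6), (c, 3, 8, q, 35, 2), (d, 4, 10, q, 38, 27), (d, 4, 10, q, 39, 17), (d, 4, 32, k, 38, 1), (n, 4, 33, q, 20, 12), (n, 4, 33, q, 25, 29), (n, 4, 33, q, 27, 19), (n, 4, 33, q, 33, 11), (p, 1, 8, x, 12, 6), (p, 1, 8, x, 35, 2), (r, 25, 10, y, 38, 27), (r, 25, 10, y, 39, 17), (t, 15, 10, z, 38, 27), (t, 15, 10, z, 39, 17), (t, 27, 10, m, 38, 27), (t, 27, 10, m, 39, 17), (x, 22, 8, n, 12, 6), (x, 22, 8, n, 35, 2)}.
σ[C <= 12]: keep tuples satisfying C <= 12 → {(b, 3, 33, y, 20, 12), (b, 3, 33, y, 33, 11), (c, 3, 8, q, 12, 6), (c, 3, 8, q, 35, 2), (d, 4, 32, k, 38, 1), (n, 4, 33, q, 20, 12), (n, 4, 33, q, 33, 11), (p, 1, 8, x, 12, 6), (p, 1, 8, x, 35, 2), (x, 22, 8, n, 12, 6), (x, 22, 8, n, 35, 2)}
σ[B != 32]: keep tuples satisfying B != 32 → {(b, 3, 33, y, 20, 12), (b, 3, 33, y, 33, 11), (c, 3, 8, q, 12, 6), (c, 3, 8, q, 35, 2), (n, 4, 33, q, 20, 12), (n, 4, 33, q, 33, 11), (p, 1, 8, x, 12, 6), (p, 1, 8, x, 35, 2), (x, 22, 8, n, 12, 6), (x, 22, 8, n, 35, 2)}
Projecting to B, G, F: {(33, 20, 3), (33, 20, 4), (33, 33, 3), (33, 33, 4), (8, 12, 1), (8, 12, 22), (8, 12, 3), (8, 35, 1), (8, 35, 22), (8, 35, 3)}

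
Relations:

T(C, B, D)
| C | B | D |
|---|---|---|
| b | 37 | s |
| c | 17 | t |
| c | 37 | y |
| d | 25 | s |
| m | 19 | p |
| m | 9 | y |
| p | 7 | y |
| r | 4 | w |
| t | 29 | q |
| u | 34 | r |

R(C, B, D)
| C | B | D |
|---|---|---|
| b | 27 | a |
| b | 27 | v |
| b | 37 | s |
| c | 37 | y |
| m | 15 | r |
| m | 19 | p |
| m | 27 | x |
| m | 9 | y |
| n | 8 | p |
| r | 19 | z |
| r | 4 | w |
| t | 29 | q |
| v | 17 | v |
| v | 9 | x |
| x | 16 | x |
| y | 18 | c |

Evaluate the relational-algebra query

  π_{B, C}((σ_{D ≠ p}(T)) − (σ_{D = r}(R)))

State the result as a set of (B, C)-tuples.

{(17, c), (25, d), (29, t), (34, u), (37, b), (37, c), (4, r), (7, p), (9, m)}

σ[D ≠ p]: keep tuples satisfying D ≠ p → {(b, 37, s), (c, 17, t), (c, 37, y), (d, 25, s), (m, 9, y), (p, 7, y), (r, 4, w), (t, 29, q), (u, 34, r)}
σ[D = r]: keep tuples satisfying D = r → {(m, 15, r)}
Set difference of the two operands is {(b, 37, s), (c, 17, t), (c, 37, y), (d, 25, s), (m, 9, y), (p, 7, y), (r, 4, w), (t, 29, q), (u, 34, r)}.
Projecting to B, C: {(17, c), (25, d), (29, t), (34, u), (37, b), (37, c), (4, r), (7, p), (9, m)}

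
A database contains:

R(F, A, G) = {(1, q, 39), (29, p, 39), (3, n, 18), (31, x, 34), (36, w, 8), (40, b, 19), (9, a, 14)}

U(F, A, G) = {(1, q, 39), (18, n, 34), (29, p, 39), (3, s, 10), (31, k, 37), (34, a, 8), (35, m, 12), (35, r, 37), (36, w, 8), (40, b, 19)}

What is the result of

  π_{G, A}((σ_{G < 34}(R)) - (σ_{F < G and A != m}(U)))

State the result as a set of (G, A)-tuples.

{(14, a), (18, n), (19, b), (8, w)}

Apply σ_{G < 34}; surviving tuples: {(3, n, 18), (36, w, 8), (40, b, 19), (9, a, 14)}
Apply σ_{F < G and A != m}; surviving tuples: {(1, q, 39), (18, n, 34), (29, p, 39), (3, s, 10), (31, k, 37), (35, r, 37)}
Set difference of the two operands is {(3, n, 18), (36, w, 8), (40, b, 19), (9, a, 14)}.
π_{G, A} gives {(14, a), (18, n), (19, b), (8, w)}.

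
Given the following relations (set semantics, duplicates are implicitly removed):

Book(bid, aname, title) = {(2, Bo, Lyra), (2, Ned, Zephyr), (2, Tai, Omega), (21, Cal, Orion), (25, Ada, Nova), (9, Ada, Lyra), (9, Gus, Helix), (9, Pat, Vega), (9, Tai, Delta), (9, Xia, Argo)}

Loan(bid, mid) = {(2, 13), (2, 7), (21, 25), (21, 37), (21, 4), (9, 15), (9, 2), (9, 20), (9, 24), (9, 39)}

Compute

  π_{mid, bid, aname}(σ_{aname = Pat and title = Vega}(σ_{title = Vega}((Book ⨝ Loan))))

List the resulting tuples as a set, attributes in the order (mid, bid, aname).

Book ⋈ Loan (natural join on bid): {(2, Bo, Lyra, 13), (2, Bo, Lyra, 7), (2, Ned, Zephyr, 13), (2, Ned, Zephyr, 7), (2, Tai, Omega, 13), (2, Tai, Omega, 7), (21, Cal, Orion, 25), (21, Cal, Orion, 37), (21, Cal, Orion, 4), (9, Ada, Lyra, 15), (9, Ada, Lyra, 2), (9, Ada, Lyra, 20), (9, Ada, Lyra, 24), (9, Ada, Lyra, 39), (9, Gus, Helix, 15), (9, Gus, Helix, 2), (9, Gus, Helix, 20), (9, Gus, Helix, 24), (9, Gus, Helix, 39), (9, Pat, Vega, 15), (9, Pat, Vega, 2), (9, Pat, Vega, 20), (9, Pat, Vega, 24), (9, Pat, Vega, 39), (9, Tai, Delta, 15), (9, Tai, Delta, 2), (9, Tai, Delta, 20), (9, Tai, Delta, 24), (9, Tai, Delta, 39), (9, Xia, Argo, 15), (9, Xia, Argo, 2), (9, Xia, Argo, 20), (9, Xia, Argo, 24), (9, Xia, Argo, 39)}
Filtering on title = Vega leaves {(9, Pat, Vega, 15), (9, Pat, Vega, 2), (9, Pat, Vega, 20), (9, Pat, Vega, 24), (9, Pat, Vega, 39)}.
Filtering on aname = Pat and title = Vega leaves {(9, Pat, Vega, 15), (9, Pat, Vega, 2), (9, Pat, Vega, 20), (9, Pat, Vega, 24), (9, Pat, Vega, 39)}.
π[mid, bid, aname]: project onto (mid, bid, aname) → {(15, 9, Pat), (2, 9, Pat), (20, 9, Pat), (24, 9, Pat), (39, 9, Pat)}

{(15, 9, Pat), (2, 9, Pat), (20, 9, Pat), (24, 9, Pat), (39, 9, Pat)}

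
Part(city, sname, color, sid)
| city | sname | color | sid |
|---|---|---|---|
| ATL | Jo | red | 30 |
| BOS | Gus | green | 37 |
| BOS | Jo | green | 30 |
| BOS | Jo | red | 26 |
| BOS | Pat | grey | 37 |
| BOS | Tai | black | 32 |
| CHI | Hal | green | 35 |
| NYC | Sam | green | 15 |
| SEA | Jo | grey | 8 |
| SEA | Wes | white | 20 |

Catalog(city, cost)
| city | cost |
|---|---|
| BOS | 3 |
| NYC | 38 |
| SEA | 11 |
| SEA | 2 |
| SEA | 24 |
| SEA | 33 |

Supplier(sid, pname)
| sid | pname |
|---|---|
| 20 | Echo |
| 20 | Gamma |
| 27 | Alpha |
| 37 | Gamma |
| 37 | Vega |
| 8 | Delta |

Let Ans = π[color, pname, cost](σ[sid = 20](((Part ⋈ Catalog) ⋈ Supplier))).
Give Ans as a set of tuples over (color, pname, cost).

{(white, Echo, 11), (white, Echo, 2), (white, Echo, 24), (white, Echo, 33), (white, Gamma, 11), (white, Gamma, 2), (white, Gamma, 24), (white, Gamma, 33)}

Joining Part and Catalog on city yields {(BOS, Gus, green, 37, 3), (BOS, Jo, green, 30, 3), (BOS, Jo, red, 26, 3), (BOS, Pat, grey, 37, 3), (BOS, Tai, black, 32, 3), (NYC, Sam, green, 15, 38), (SEA, Jo, grey, 8, 11), (SEA, Jo, grey, 8, 2), (SEA, Jo, grey, 8, 24), (SEA, Jo, grey, 8, 33), (SEA, Wes, white, 20, 11), (SEA, Wes, white, 20, 2), (SEA, Wes, white, 20, 24), (SEA, Wes, white, 20, 33)}.
Joining (Part ⋈ Catalog) and Supplier on sid yields {(BOS, Gus, green, 37, 3, Gamma), (BOS, Gus, green, 37, 3, Vega), (BOS, Pat, grey, 37, 3, Gamma), (BOS, Pat, grey, 37, 3, Vega), (SEA, Jo, grey, 8, 11, Delta), (SEA, Jo, grey, 8, 2, Delta), (SEA, Jo, grey, 8, 24, Delta), (SEA, Jo, grey, 8, 33, Delta), (SEA, Wes, white, 20, 11, Echo), (SEA, Wes, white, 20, 11, Gamma), (SEA, Wes, white, 20, 2, Echo), (SEA, Wes, white, 20, 2, Gamma), (SEA, Wes, white, 20, 24, Echo), (SEA, Wes, white, 20, 24, Gamma), (SEA, Wes, white, 20, 33, Echo), (SEA, Wes, white, 20, 33, Gamma)}.
σ[sid = 20]: keep tuples satisfying sid = 20 → {(SEA, Wes, white, 20, 11, Echo), (SEA, Wes, white, 20, 11, Gamma), (SEA, Wes, white, 20, 2, Echo), (SEA, Wes, white, 20, 2, Gamma), (SEA, Wes, white, 20, 24, Echo), (SEA, Wes, white, 20, 24, Gamma), (SEA, Wes, white, 20, 33, Echo), (SEA, Wes, white, 20, 33, Gamma)}
Keep only column(s) color, pname, cost: {(white, Echo, 11), (white, Echo, 2), (white, Echo, 24), (white, Echo, 33), (white, Gamma, 11), (white, Gamma, 2), (white, Gamma, 24), (white, Gamma, 33)}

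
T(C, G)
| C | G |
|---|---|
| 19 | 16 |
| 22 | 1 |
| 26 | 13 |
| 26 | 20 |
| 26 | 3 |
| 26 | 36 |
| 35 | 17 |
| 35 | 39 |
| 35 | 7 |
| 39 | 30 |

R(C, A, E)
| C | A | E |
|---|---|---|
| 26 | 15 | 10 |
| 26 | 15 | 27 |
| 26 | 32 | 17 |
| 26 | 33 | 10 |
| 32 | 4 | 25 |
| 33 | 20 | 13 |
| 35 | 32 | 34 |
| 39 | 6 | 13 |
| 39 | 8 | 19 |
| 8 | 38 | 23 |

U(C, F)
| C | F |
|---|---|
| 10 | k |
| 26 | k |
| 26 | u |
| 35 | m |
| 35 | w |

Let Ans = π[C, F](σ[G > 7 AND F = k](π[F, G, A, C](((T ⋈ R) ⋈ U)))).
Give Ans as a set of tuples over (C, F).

T ⋈ R (natural join on C): {(26, 13, 15, 10), (26, 13, 15, 27), (26, 13, 32, 17), (26, 13, 33, 10), (26, 20, 15, 10), (26, 20, 15, 27), (26, 20, 32, 17), (26, 20, 33, 10), (26, 3, 15, 10), (26, 3, 15, 27), (26, 3, 32, 17), (26, 3, 33, 10), (26, 36, 15, 10), (26, 36, 15, 27), (26, 36, 32, 17), (26, 36, 33, 10), (35, 17, 32, 34), (35, 39, 32, 34), (35, 7, 32, 34), (39, 30, 6, 13), (39, 30, 8, 19)}
(T ⋈ R) ⋈ U (natural join on C): {(26, 13, 15, 10, k), (26, 13, 15, 10, u), (26, 13, 15, 27, k), (26, 13, 15, 27, u), (26, 13, 32, 17, k), (26, 13, 32, 17, u), (26, 13, 33, 10, k), (26, 13, 33, 10, u), (26, 20, 15, 10, k), (26, 20, 15, 10, u), (26, 20, 15, 27, k), (26, 20, 15, 27, u), (26, 20, 32, 17, k), (26, 20, 32, 17, u), (26, 20, 33, 10, k), (26, 20, 33, 10, u), (26, 3, 15, 10, k), (26, 3, 15, 10, u), (26, 3, 15, 27, k), (26, 3, 15, 27, u), (26, 3, 32, 17, k), (26, 3, 32, 17, u), (26, 3, 33, 10, k), (26, 3, 33, 10, u), (26, 36, 15, 10, k), (26, 36, 15, 10, u), (26, 36, 15, 27, k), (26, 36, 15, 27, u), (26, 36, 32, 17, k), (26, 36, 32, 17, u), (26, 36, 33, 10, k), (26, 36, 33, 10, u), (35, 17, 32, 34, m), (35, 17, 32, 34, w), (35, 39, 32, 34, m), (35, 39, 32, 34, w), (35, 7, 32, 34, m), (35, 7, 32, 34, w)}
Keep only column(s) F, G, A, C (8 duplicate(s) eliminated): {(k, 13, 15, 26), (k, 13, 32, 26), (k, 13, 33, 26), (k, 20, 15, 26), (k, 20, 32, 26), (k, 20, 33, 26), (k, 3, 15, 26), (k, 3, 32, 26), (k, 3, 33, 26), (k, 36, 15, 26), (k, 36, 32, 26), (k, 36, 33, 26), (m, 17, 32, 35), (m, 39, 32, 35), (m, 7, 32, 35), (u, 13, 15, 26), (u, 13, 32, 26), (u, 13, 33, 26), (u, 20, 15, 26), (u, 20, 32, 26), (u, 20, 33, 26), (u, 3, 15, 26), (u, 3, 32, 26), (u, 3, 33, 26), (u, 36, 15, 26), (u, 36, 32, 26), (u, 36, 33, 26), (w, 17, 32, 35), (w, 39, 32, 35), (w, 7, 32, 35)}
Filtering on G > 7 AND F = k leaves {(k, 13, 15, 26), (k, 13, 32, 26), (k, 13, 33, 26), (k, 20, 15, 26), (k, 20, 32, 26), (k, 20, 33, 26), (k, 36, 15, 26), (k, 36, 32, 26), (k, 36, 33, 26)}.
Keep only column(s) C, F (8 duplicate(s) eliminated): {(26, k)}

{(26, k)}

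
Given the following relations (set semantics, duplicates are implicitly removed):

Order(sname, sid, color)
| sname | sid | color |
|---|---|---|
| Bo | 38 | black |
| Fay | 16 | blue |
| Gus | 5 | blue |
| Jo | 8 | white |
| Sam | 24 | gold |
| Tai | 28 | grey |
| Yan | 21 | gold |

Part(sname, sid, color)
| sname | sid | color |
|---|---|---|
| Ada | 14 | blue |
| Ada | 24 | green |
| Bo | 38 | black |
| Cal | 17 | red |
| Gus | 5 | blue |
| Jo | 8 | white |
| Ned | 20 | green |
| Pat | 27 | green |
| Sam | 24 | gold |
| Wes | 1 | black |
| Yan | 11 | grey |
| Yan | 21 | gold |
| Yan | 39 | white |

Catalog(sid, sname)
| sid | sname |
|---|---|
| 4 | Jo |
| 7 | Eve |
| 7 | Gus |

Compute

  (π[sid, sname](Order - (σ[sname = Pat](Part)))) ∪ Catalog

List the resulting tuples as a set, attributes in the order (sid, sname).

Apply σ_{sname = Pat}; surviving tuples: {(Pat, 27, green)}
Set difference of the two operands is {(Bo, 38, black), (Fay, 16, blue), (Gus, 5, blue), (Jo, 8, white), (Sam, 24, gold), (Tai, 28, grey), (Yan, 21, gold)}.
π_{sid, sname} gives {(16, Fay), (21, Yan), (24, Sam), (28, Tai), (38, Bo), (5, Gus), (8, Jo)}.
Set union of the two operands is {(16, Fay), (21, Yan), (24, Sam), (28, Tai), (38, Bo), (4, Jo), (5, Gus), (7, Eve), (7, Gus), (8, Jo)}.

{(16, Fay), (21, Yan), (24, Sam), (28, Tai), (38, Bo), (4, Jo), (5, Gus), (7, Eve), (7, Gus), (8, Jo)}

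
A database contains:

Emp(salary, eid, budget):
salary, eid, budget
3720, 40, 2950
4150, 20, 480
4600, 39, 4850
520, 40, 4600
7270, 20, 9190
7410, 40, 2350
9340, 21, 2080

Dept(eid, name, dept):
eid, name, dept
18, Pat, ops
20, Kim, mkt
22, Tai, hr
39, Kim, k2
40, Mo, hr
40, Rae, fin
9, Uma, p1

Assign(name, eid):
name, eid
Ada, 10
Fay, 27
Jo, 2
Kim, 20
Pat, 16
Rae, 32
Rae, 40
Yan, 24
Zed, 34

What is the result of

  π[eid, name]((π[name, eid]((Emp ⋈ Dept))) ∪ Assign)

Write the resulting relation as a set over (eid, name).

{(10, Ada), (16, Pat), (2, Jo), (20, Kim), (24, Yan), (27, Fay), (32, Rae), (34, Zed), (39, Kim), (40, Mo), (40, Rae)}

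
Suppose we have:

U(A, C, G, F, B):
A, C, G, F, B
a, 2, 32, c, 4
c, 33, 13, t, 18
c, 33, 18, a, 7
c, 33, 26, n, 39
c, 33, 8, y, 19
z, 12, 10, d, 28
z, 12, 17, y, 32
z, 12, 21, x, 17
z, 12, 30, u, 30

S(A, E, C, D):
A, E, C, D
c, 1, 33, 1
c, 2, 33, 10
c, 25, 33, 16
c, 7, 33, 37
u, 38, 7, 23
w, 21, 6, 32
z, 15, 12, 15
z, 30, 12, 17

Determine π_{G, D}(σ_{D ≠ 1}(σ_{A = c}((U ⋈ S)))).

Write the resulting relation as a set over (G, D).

U ⋈ S (natural join on A, C): {(c, 33, 13, t, 18, 1, 1), (c, 33, 13, t, 18, 2, 10), (c, 33, 13, t, 18, 25, 16), (c, 33, 13, t, 18, 7, 37), (c, 33, 18, a, 7, 1, 1), (c, 33, 18, a, 7, 2, 10), (c, 33, 18, a, 7, 25, 16), (c, 33, 18, a, 7, 7, 37), (c, 33, 26, n, 39, 1, 1), (c, 33, 26, n, 39, 2, 10), (c, 33, 26, n, 39, 25, 16), (c, 33, 26, n, 39, 7, 37), (c, 33, 8, y, 19, 1, 1), (c, 33, 8, y, 19, 2, 10), (c, 33, 8, y, 19, 25, 16), (c, 33, 8, y, 19, 7, 37), (z, 12, 10, d, 28, 15, 15), (z, 12, 10, d, 28, 30, 17), (z, 12, 17, y, 32, 15, 15), (z, 12, 17, y, 32, 30, 17), (z, 12, 21, x, 17, 15, 15), (z, 12, 21, x, 17, 30, 17), (z, 12, 30, u, 30, 15, 15), (z, 12, 30, u, 30, 30, 17)}
Filtering on A = c leaves {(c, 33, 13, t, 18, 1, 1), (c, 33, 13, t, 18, 2, 10), (c, 33, 13, t, 18, 25, 16), (c, 33, 13, t, 18, 7, 37), (c, 33, 18, a, 7, 1, 1), (c, 33, 18, a, 7, 2, 10), (c, 33, 18, a, 7, 25, 16), (c, 33, 18, a, 7, 7, 37), (c, 33, 26, n, 39, 1, 1), (c, 33, 26, n, 39, 2, 10), (c, 33, 26, n, 39, 25, 16), (c, 33, 26, n, 39, 7, 37), (c, 33, 8, y, 19, 1, 1), (c, 33, 8, y, 19, 2, 10), (c, 33, 8, y, 19, 25, 16), (c, 33, 8, y, 19, 7, 37)}.
Filtering on D ≠ 1 leaves {(c, 33, 13, t, 18, 2, 10), (c, 33, 13, t, 18, 25, 16), (c, 33, 13, t, 18, 7, 37), (c, 33, 18, a, 7, 2, 10), (c, 33, 18, a, 7, 25, 16), (c, 33, 18, a, 7, 7, 37), (c, 33, 26, n, 39, 2, 10), (c, 33, 26, n, 39, 25, 16), (c, 33, 26, n, 39, 7, 37), (c, 33, 8, y, 19, 2, 10), (c, 33, 8, y, 19, 25, 16), (c, 33, 8, y, 19, 7, 37)}.
π[G, D]: project onto (G, D) → {(13, 10), (13, 16), (13, 37), (18, 10), (18, 16), (18, 37), (26, 10), (26, 16), (26, 37), (8, 10), (8, 16), (8, 37)}

{(13, 10), (13, 16), (13, 37), (18, 10), (18, 16), (18, 37), (26, 10), (26, 16), (26, 37), (8, 10), (8, 16), (8, 37)}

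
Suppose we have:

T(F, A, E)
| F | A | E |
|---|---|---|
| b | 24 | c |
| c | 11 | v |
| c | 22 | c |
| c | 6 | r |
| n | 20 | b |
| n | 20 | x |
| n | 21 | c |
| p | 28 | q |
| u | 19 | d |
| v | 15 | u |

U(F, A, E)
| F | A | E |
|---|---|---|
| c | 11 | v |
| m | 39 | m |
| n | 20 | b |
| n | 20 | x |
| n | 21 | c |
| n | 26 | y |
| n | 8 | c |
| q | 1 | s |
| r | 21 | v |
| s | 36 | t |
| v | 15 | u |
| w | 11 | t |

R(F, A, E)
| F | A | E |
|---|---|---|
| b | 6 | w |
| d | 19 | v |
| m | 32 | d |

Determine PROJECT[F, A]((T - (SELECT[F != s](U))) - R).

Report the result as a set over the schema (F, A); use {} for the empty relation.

σ[F != s]: keep tuples satisfying F != s → {(c, 11, v), (m, 39, m), (n, 20, b), (n, 20, x), (n, 21, c), (n, 26, y), (n, 8, c), (q, 1, s), (r, 21, v), (v, 15, u), (w, 11, t)}
Taking the difference: {(b, 24, c), (c, 22, c), (c, 6, r), (p, 28, q), (u, 19, d)}
Taking the difference: {(b, 24, c), (c, 22, c), (c, 6, r), (p, 28, q), (u, 19, d)}
Projecting to F, A: {(b, 24), (c, 22), (c, 6), (p, 28), (u, 19)}

{(b, 24), (c, 22), (c, 6), (p, 28), (u, 19)}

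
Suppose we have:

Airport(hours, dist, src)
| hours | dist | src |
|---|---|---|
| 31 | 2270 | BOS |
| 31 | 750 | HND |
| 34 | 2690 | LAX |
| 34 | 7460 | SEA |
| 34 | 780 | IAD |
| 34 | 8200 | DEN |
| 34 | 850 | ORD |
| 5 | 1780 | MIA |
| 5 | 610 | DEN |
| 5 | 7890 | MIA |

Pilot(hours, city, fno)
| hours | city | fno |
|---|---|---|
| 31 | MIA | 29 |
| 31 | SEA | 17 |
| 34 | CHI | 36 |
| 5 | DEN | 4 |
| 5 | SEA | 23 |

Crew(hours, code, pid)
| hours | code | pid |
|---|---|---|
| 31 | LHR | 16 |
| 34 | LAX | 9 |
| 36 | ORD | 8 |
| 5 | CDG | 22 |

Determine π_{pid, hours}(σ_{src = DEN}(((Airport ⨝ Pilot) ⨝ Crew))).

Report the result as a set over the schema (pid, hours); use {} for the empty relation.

{(22, 5), (9, 34)}

Airport ⋈ Pilot (natural join on hours): {(31, 2270, BOS, MIA, 29), (31, 2270, BOS, SEA, 17), (31, 750, HND, MIA, 29), (31, 750, HND, SEA, 17), (34, 2690, LAX, CHI, 36), (34, 7460, SEA, CHI, 36), (34, 780, IAD, CHI, 36), (34, 8200, DEN, CHI, 36), (34, 850, ORD, CHI, 36), (5, 1780, MIA, DEN, 4), (5, 1780, MIA, SEA, 23), (5, 610, DEN, DEN, 4), (5, 610, DEN, SEA, 23), (5, 7890, MIA, DEN, 4), (5, 7890, MIA, SEA, 23)}
(Airport ⨝ Pilot) ⋈ Crew (natural join on hours): {(31, 2270, BOS, MIA, 29, LHR, 16), (31, 2270, BOS, SEA, 17, LHR, 16), (31, 750, HND, MIA, 29, LHR, 16), (31, 750, HND, SEA, 17, LHR, 16), (34, 2690, LAX, CHI, 36, LAX, 9), (34, 7460, SEA, CHI, 36, LAX, 9), (34, 780, IAD, CHI, 36, LAX, 9), (34, 8200, DEN, CHI, 36, LAX, 9), (34, 850, ORD, CHI, 36, LAX, 9), (5, 1780, MIA, DEN, 4, CDG, 22), (5, 1780, MIA, SEA, 23, CDG, 22), (5, 610, DEN, DEN, 4, CDG, 22), (5, 610, DEN, SEA, 23, CDG, 22), (5, 7890, MIA, DEN, 4, CDG, 22), (5, 7890, MIA, SEA, 23, CDG, 22)}
Filtering on src = DEN leaves {(34, 8200, DEN, CHI, 36, LAX, 9), (5, 610, DEN, DEN, 4, CDG, 22), (5, 610, DEN, SEA, 23, CDG, 22)}.
Projecting to pid, hours (1 duplicate(s) eliminated): {(22, 5), (9, 34)}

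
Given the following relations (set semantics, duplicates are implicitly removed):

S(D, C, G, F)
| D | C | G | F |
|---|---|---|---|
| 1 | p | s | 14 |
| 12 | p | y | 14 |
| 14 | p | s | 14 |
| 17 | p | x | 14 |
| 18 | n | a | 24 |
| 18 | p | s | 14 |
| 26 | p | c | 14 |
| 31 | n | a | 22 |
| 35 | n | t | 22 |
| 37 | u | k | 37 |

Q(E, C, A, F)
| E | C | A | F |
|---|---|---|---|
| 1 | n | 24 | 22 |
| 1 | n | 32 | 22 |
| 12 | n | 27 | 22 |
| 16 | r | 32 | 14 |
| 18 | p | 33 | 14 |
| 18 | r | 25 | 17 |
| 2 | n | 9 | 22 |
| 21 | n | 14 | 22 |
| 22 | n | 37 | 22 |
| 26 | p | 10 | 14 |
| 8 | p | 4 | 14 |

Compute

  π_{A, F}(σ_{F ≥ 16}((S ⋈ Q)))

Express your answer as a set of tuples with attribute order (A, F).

S ⋈ Q (natural join on C, F): {(1, p, s, 14, 18, 33), (1, p, s, 14, 26, 10), (1, p, s, 14, 8, 4), (12, p, y, 14, 18, 33), (12, p, y, 14, 26, 10), (12, p, y, 14, 8, 4), (14, p, s, 14, 18, 33), (14, p, s, 14, 26, 10), (14, p, s, 14, 8, 4), (17, p, x, 14, 18, 33), (17, p, x, 14, 26, 10), (17, p, x, 14, 8, 4), (18, p, s, 14, 18, 33), (18, p, s, 14, 26, 10), (18, p, s, 14, 8, 4), (26, p, c, 14, 18, 33), (26, p, c, 14, 26, 10), (26, p, c, 14, 8, 4), (31, n, a, 22, 1, 24), (31, n, a, 22, 1, 32), (31, n, a, 22, 12, 27), (31, n, a, 22, 2, 9), (31, n, a, 22, 21, 14), (31, n, a, 22, 22, 37), (35, n, t, 22, 1, 24), (35, n, t, 22, 1, 32), (35, n, t, 22, 12, 27), (35, n, t, 22, 2, 9), (35, n, t, 22, 21, 14), (35, n, t, 22, 22, 37)}
Filtering on F ≥ 16 leaves {(31, n, a, 22, 1, 24), (31, n, a, 22, 1, 32), (31, n, a, 22, 12, 27), (31, n, a, 22, 2, 9), (31, n, a, 22, 21, 14), (31, n, a, 22, 22, 37), (35, n, t, 22, 1, 24), (35, n, t, 22, 1, 32), (35, n, t, 22, 12, 27), (35, n, t, 22, 2, 9), (35, n, t, 22, 21, 14), (35, n, t, 22, 22, 37)}.
Projecting to A, F (6 duplicate(s) eliminated): {(14, 22), (24, 22), (27, 22), (32, 22), (37, 22), (9, 22)}

{(14, 22), (24, 22), (27, 22), (32, 22), (37, 22), (9, 22)}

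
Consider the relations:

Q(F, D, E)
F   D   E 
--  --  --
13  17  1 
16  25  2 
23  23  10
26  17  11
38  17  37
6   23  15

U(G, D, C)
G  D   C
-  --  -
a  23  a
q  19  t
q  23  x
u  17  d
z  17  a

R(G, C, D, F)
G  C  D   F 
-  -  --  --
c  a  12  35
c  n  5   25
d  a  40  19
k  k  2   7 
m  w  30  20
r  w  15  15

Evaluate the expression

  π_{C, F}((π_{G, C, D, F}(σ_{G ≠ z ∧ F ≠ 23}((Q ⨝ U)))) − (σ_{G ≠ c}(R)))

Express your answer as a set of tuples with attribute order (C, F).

Q ⋈ U (natural join on D): {(13, 17, 1, u, d), (13, 17, 1, z, a), (23, 23, 10, a, a), (23, 23, 10, q, x), (26, 17, 11, u, d), (26, 17, 11, z, a), (38, 17, 37, u, d), (38, 17, 37, z, a), (6, 23, 15, a, a), (6, 23, 15, q, x)}
σ[G ≠ z ∧ F ≠ 23]: keep tuples satisfying G ≠ z ∧ F ≠ 23 → {(13, 17, 1, u, d), (26, 17, 11, u, d), (38, 17, 37, u, d), (6, 23, 15, a, a), (6, 23, 15, q, x)}
Projecting to G, C, D, F: {(a, a, 23, 6), (q, x, 23, 6), (u, d, 17, 13), (u, d, 17, 26), (u, d, 17, 38)}
σ[G ≠ c]: keep tuples satisfying G ≠ c → {(d, a, 40, 19), (k, k, 2, 7), (m, w, 30, 20), (r, w, 15, 15)}
Difference: {(a, a, 23, 6), (q, x, 23, 6), (u, d, 17, 13), (u, d, 17, 26), (u, d, 17, 38)} with {(d, a, 40, 19), (k, k, 2, 7), (m, w, 30, 20), (r, w, 15, 15)} → {(a, a, 23, 6), (q, x, 23, 6), (u, d, 17, 13), (u, d, 17, 26), (u, d, 17, 38)}
Projecting to C, F: {(a, 6), (d, 13), (d, 26), (d, 38), (x, 6)}

{(a, 6), (d, 13), (d, 26), (d, 38), (x, 6)}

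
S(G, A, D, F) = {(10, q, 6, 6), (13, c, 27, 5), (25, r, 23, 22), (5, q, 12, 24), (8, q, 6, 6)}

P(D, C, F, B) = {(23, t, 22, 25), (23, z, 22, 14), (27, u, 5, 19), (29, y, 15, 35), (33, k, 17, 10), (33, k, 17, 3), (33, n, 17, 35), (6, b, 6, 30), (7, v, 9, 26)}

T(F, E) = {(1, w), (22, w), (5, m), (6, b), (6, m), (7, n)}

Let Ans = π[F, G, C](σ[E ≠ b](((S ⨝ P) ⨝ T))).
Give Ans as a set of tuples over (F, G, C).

Natural join on D, F: {(10, q, 6, 6, b, 30), (13, c, 27, 5, u, 19), (25, r, 23, 22, t, 25), (25, r, 23, 22, z, 14), (8, q, 6, 6, b, 30)}
Natural join on F: {(10, q, 6, 6, b, 30, b), (10, q, 6, 6, b, 30, m), (13, c, 27, 5, u, 19, m), (25, r, 23, 22, t, 25, w), (25, r, 23, 22, z, 14, w), (8, q, 6, 6, b, 30, b), (8, q, 6, 6, b, 30, m)}
Apply σ_{E ≠ b}; surviving tuples: {(10, q, 6, 6, b, 30, m), (13, c, 27, 5, u, 19, m), (25, r, 23, 22, t, 25, w), (25, r, 23, 22, z, 14, w), (8, q, 6, 6, b, 30, m)}
Keep only column(s) F, G, C: {(22, 25, t), (22, 25, z), (5, 13, u), (6, 10, b), (6, 8, b)}

{(22, 25, t), (22, 25, z), (5, 13, u), (6, 10, b), (6, 8, b)}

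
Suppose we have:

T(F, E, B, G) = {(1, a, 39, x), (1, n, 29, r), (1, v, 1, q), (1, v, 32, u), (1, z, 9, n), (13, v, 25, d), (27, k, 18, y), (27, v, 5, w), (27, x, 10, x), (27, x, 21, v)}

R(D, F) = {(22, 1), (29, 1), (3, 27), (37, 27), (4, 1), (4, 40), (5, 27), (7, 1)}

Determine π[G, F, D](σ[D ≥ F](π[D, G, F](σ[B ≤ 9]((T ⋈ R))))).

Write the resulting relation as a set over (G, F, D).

T ⋈ R (natural join on F): {(1, a, 39, x, 22), (1, a, 39, x, 29), (1, a, 39, x, 4), (1, a, 39, x, 7), (1, n, 29, r, 22), (1, n, 29, r, 29), (1, n, 29, r, 4), (1, n, 29, r, 7), (1, v, 1, q, 22), (1, v, 1, q, 29), (1, v, 1, q, 4), (1, v, 1, q, 7), (1, v, 32, u, 22), (1, v, 32, u, 29), (1, v, 32, u, 4), (1, v, 32, u, 7), (1, z, 9, n, 22), (1, z, 9, n, 29), (1, z, 9, n, 4), (1, z, 9, n, 7), (27, k, 18, y, 3), (27, k, 18, y, 37), (27, k, 18, y, 5), (27, v, 5, w, 3), (27, v, 5, w, 37), (27, v, 5, w, 5), (27, x, 10, x, 3), (27, x, 10, x, 37), (27, x, 10, x, 5), (27, x, 21, v, 3), (27, x, 21, v, 37), (27, x, 21, v, 5)}
σ[B ≤ 9]: keep tuples satisfying B ≤ 9 → {(1, v, 1, q, 22), (1, v, 1, q, 29), (1, v, 1, q, 4), (1, v, 1, q, 7), (1, z, 9, n, 22), (1, z, 9, n, 29), (1, z, 9, n, 4), (1, z, 9, n, 7), (27, v, 5, w, 3), (27, v, 5, w, 37), (27, v, 5, w, 5)}
π_{D, G, F} gives {(22, n, 1), (22, q, 1), (29, n, 1), (29, q, 1), (3, w, 27), (37, w, 27), (4, n, 1), (4, q, 1), (5, w, 27), (7, n, 1), (7, q, 1)}.
σ[D ≥ F]: keep tuples satisfying D ≥ F → {(22, n, 1), (22, q, 1), (29, n, 1), (29, q, 1), (37, w, 27), (4, n, 1), (4, q, 1), (7, n, 1), (7, q, 1)}
π_{G, F, D} gives {(n, 1, 22), (n, 1, 29), (n, 1, 4), (n, 1, 7), (q, 1, 22), (q, 1, 29), (q, 1, 4), (q, 1, 7), (w, 27, 37)}.

{(n, 1, 22), (n, 1, 29), (n, 1, 4), (n, 1, 7), (q, 1, 22), (q, 1, 29), (q, 1, 4), (q, 1, 7), (w, 27, 37)}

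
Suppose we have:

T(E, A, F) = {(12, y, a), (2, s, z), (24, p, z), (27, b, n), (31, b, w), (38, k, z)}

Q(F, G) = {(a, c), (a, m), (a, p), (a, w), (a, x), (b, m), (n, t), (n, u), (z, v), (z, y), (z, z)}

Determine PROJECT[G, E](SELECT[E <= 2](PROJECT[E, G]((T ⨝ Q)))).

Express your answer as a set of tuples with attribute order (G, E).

{(v, 2), (y, 2), (z, 2)}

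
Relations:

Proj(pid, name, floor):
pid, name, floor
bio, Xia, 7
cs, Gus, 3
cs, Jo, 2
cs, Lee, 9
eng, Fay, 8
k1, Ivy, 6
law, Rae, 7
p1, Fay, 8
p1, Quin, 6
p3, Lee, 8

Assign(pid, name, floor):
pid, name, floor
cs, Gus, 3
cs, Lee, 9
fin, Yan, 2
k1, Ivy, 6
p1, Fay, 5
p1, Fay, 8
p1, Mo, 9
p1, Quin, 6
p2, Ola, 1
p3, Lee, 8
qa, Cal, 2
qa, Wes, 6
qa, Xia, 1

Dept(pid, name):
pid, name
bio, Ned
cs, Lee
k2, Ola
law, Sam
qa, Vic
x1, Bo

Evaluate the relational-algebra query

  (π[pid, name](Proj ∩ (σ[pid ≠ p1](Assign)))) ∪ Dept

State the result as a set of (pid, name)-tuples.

{(bio, Ned), (cs, Gus), (cs, Lee), (k1, Ivy), (k2, Ola), (law, Sam), (p3, Lee), (qa, Vic), (x1, Bo)}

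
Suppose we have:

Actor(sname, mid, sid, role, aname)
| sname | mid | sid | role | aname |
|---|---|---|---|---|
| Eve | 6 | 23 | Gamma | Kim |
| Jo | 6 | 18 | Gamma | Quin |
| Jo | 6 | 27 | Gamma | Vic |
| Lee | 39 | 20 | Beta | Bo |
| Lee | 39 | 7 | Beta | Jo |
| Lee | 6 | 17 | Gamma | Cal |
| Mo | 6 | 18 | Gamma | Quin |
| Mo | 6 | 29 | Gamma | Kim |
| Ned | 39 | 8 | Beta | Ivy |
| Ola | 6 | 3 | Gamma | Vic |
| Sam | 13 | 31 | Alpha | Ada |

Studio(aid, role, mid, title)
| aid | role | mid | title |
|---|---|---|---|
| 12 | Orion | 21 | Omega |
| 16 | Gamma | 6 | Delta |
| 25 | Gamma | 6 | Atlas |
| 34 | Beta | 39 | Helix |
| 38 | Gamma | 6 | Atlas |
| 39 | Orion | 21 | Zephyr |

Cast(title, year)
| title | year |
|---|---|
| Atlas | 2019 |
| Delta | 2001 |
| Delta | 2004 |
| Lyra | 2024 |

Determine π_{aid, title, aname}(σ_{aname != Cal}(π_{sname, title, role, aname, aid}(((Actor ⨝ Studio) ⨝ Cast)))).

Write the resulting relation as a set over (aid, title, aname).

{(16, Delta, Kim), (16, Delta, Quin), (16, Delta, Vic), (25, Atlas, Kim), (25, Atlas, Quin), (25, Atlas, Vic), (38, Atlas, Kim), (38, Atlas, Quin), (38, Atlas, Vic)}

Natural join on mid, role: {(Eve, 6, 23, Gamma, Kim, 16, Delta), (Eve, 6, 23, Gamma, Kim, 25, Atlas), (Eve, 6, 23, Gamma, Kim, 38, Atlas), (Jo, 6, 18, Gamma, Quin, 16, Delta), (Jo, 6, 18, Gamma, Quin, 25, Atlas), (Jo, 6, 18, Gamma, Quin, 38, Atlas), (Jo, 6, 27, Gamma, Vic, 16, Delta), (Jo, 6, 27, Gamma, Vic, 25, Atlas), (Jo, 6, 27, Gamma, Vic, 38, Atlas), (Lee, 39, 20, Beta, Bo, 34, Helix), (Lee, 39, 7, Beta, Jo, 34, Helix), (Lee, 6, 17, Gamma, Cal, 16, Delta), (Lee, 6, 17, Gamma, Cal, 25, Atlas), (Lee, 6, 17, Gamma, Cal, 38, Atlas), (Mo, 6, 18, Gamma, Quin, 16, Delta), (Mo, 6, 18, Gamma, Quin, 25, Atlas), (Mo, 6, 18, Gamma, Quin, 38, Atlas), (Mo, 6, 29, Gamma, Kim, 16, Delta), (Mo, 6, 29, Gamma, Kim, 25, Atlas), (Mo, 6, 29, Gamma, Kim, 38, Atlas), (Ned, 39, 8, Beta, Ivy, 34, Helix), (Ola, 6, 3, Gamma, Vic, 16, Delta), (Ola, 6, 3, Gamma, Vic, 25, Atlas), (Ola, 6, 3, Gamma, Vic, 38, Atlas)}
Natural join on title: {(Eve, 6, 23, Gamma, Kim, 16, Delta, 2001), (Eve, 6, 23, Gamma, Kim, 16, Delta, 2004), (Eve, 6, 23, Gamma, Kim, 25, Atlas, 2019), (Eve, 6, 23, Gamma, Kim, 38, Atlas, 2019), (Jo, 6, 18, Gamma, Quin, 16, Delta, 2001), (Jo, 6, 18, Gamma, Quin, 16, Delta, 2004), (Jo, 6, 18, Gamma, Quin, 25, Atlas, 2019), (Jo, 6, 18, Gamma, Quin, 38, Atlas, 2019), (Jo, 6, 27, Gamma, Vic, 16, Delta, 2001), (Jo, 6, 27, Gamma, Vic, 16, Delta, 2004), (Jo, 6, 27, Gamma, Vic, 25, Atlas, 2019), (Jo, 6, 27, Gamma, Vic, 38, Atlas, 2019), (Lee, 6, 17, Gamma, Cal, 16, Delta, 2001), (Lee, 6, 17, Gamma, Cal, 16, Delta, 2004), (Lee, 6, 17, Gamma, Cal, 25, Atlas, 2019), (Lee, 6, 17, Gamma, Cal, 38, Atlas, 2019), (Mo, 6, 18, Gamma, Quin, 16, Delta, 2001), (Mo, 6, 18, Gamma, Quin, 16, Delta, 2004), (Mo, 6, 18, Gamma, Quin, 25, Atlas, 2019), (Mo, 6, 18, Gamma, Quin, 38, Atlas, 2019), (Mo, 6, 29, Gamma, Kim, 16, Delta, 2001), (Mo, 6, 29, Gamma, Kim, 16, Delta, 2004), (Mo, 6, 29, Gamma, Kim, 25, Atlas, 2019), (Mo, 6, 29, Gamma, Kim, 38, Atlas, 2019), (Ola, 6, 3, Gamma, Vic, 16, Delta, 2001), (Ola, 6, 3, Gamma, Vic, 16, Delta, 2004), (Ola, 6, 3, Gamma, Vic, 25, Atlas, 2019), (Ola, 6, 3, Gamma, Vic, 38, Atlas, 2019)}
Keep only column(s) sname, title, role, aname, aid (7 duplicate(s) eliminated): {(Eve, Atlas, Gamma, Kim, 25), (Eve, Atlas, Gamma, Kim, 38), (Eve, Delta, Gamma, Kim, 16), (Jo, Atlas, Gamma, Quin, 25), (Jo, Atlas, Gamma, Quin, 38), (Jo, Atlas, Gamma, Vic, 25), (Jo, Atlas, Gamma, Vic, 38), (Jo, Delta, Gamma, Quin, 16), (Jo, Delta, Gamma, Vic, 16), (Lee, Atlas, Gamma, Cal, 25), (Lee, Atlas, Gamma, Cal, 38), (Lee, Delta, Gamma, Cal, 16), (Mo, Atlas, Gamma, Kim, 25), (Mo, Atlas, Gamma, Kim, 38), (Mo, Atlas, Gamma, Quin, 25), (Mo, Atlas, Gamma, Quin, 38), (Mo, Delta, Gamma, Kim, 16), (Mo, Delta, Gamma, Quin, 16), (Ola, Atlas, Gamma, Vic, 25), (Ola, Atlas, Gamma, Vic, 38), (Ola, Delta, Gamma, Vic, 16)}
Apply σ_{aname != Cal}; surviving tuples: {(Eve, Atlas, Gamma, Kim, 25), (Eve, Atlas, Gamma, Kim, 38), (Eve, Delta, Gamma, Kim, 16), (Jo, Atlas, Gamma, Quin, 25), (Jo, Atlas, Gamma, Quin, 38), (Jo, Atlas, Gamma, Vic, 25), (Jo, Atlas, Gamma, Vic, 38), (Jo, Delta, Gamma, Quin, 16), (Jo, Delta, Gamma, Vic, 16), (Mo, Atlas, Gamma, Kim, 25), (Mo, Atlas, Gamma, Kim, 38), (Mo, Atlas, Gamma, Quin, 25), (Mo, Atlas, Gamma, Quin, 38), (Mo, Delta, Gamma, Kim, 16), (Mo, Delta, Gamma, Quin, 16), (Ola, Atlas, Gamma, Vic, 25), (Ola, Atlas, Gamma, Vic, 38), (Ola, Delta, Gamma, Vic, 16)}
Keep only column(s) aid, title, aname (9 duplicate(s) eliminated): {(16, Delta, Kim), (16, Delta, Quin), (16, Delta, Vic), (25, Atlas, Kim), (25, Atlas, Quin), (25, Atlas, Vic), (38, Atlas, Kim), (38, Atlas, Quin), (38, Atlas, Vic)}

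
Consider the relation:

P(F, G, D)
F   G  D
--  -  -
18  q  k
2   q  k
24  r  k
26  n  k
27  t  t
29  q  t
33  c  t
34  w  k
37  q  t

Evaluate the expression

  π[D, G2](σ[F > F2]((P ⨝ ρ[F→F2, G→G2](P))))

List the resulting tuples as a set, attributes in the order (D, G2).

{(k, n), (k, q), (k, r), (t, c), (t, q), (t, t)}

ρ[F→F2, G→G2]: schema becomes (F2, G2, D); tuples unchanged.
Joining P and ρ[F→F2, G→G2](P) on D yields {(18, q, k, 18, q), (18, q, k, 2, q), (18, q, k, 24, r), (18, q, k, 26, n), (18, q, k, 34, w), (2, q, k, 18, q), (2, q, k, 2, q), (2, q, k, 24, r), (2, q, k, 26, n), (2, q, k, 34, w), (24, r, k, 18, q), (24, r, k, 2, q), (24, r, k, 24, r), (24, r, k, 26, n), (24, r, k, 34, w), (26, n, k, 18, q), (26, n, k, 2, q), (26, n, k, 24, r), (26, n, k, 26, n), (26, n, k, 34, w), (27, t, t, 27, t), (27, t, t, 29, q), (27, t, t, 33, c), (27, t, t, 37, q), (29, q, t, 27, t), (29, q, t, 29, q), (29, q, t, 33, c), (29, q, t, 37, q), (33, c, t, 27, t), (33, c, t, 29, q), (33, c, t, 33, c), (33, c, t, 37, q), (34, w, k, 18, q), (34, w, k, 2, q), (34, w, k, 24, r), (34, w, k, 26, n), (34, w, k, 34, w), (37, q, t, 27, t), (37, q, t, 29, q), (37, q, t, 33, c), (37, q, t, 37, q)}.
Filtering on F > F2 leaves {(18, q, k, 2, q), (24, r, k, 18, q), (24, r, k, 2, q), (26, n, k, 18, q), (26, n, k, 2, q), (26, n, k, 24, r), (29, q, t, 27, t), (33, c, t, 27, t), (33, c, t, 29, q), (34, w, k, 18, q), (34, w, k, 2, q), (34, w, k, 24, r), (34, w, k, 26, n), (37, q, t, 27, t), (37, q, t, 29, q), (37, q, t, 33, c)}.
Keep only column(s) D, G2 (10 duplicate(s) eliminated): {(k, n), (k, q), (k, r), (t, c), (t, q), (t, t)}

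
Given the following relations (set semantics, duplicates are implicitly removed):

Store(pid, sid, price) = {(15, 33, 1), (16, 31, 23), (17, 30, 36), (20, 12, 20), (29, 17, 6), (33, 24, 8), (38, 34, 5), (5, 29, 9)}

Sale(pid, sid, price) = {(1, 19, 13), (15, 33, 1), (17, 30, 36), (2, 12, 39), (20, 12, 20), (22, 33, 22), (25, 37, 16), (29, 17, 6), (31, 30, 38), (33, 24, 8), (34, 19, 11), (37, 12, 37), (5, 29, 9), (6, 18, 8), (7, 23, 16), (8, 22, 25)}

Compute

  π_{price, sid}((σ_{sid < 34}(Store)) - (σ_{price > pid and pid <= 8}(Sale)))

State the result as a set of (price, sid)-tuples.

{(1, 33), (20, 12), (23, 31), (36, 30), (6, 17), (8, 24)}

Filtering on sid < 34 leaves {(15, 33, 1), (16, 31, 23), (17, 30, 36), (20, 12, 20), (29, 17, 6), (33, 24, 8), (5, 29, 9)}.
Filtering on price > pid and pid <= 8 leaves {(1, 19, 13), (2, 12, 39), (5, 29, 9), (6, 18, 8), (7, 23, 16), (8, 22, 25)}.
Set difference of the two operands is {(15, 33, 1), (16, 31, 23), (17, 30, 36), (20, 12, 20), (29, 17, 6), (33, 24, 8)}.
Projecting to price, sid: {(1, 33), (20, 12), (23, 31), (36, 30), (6, 17), (8, 24)}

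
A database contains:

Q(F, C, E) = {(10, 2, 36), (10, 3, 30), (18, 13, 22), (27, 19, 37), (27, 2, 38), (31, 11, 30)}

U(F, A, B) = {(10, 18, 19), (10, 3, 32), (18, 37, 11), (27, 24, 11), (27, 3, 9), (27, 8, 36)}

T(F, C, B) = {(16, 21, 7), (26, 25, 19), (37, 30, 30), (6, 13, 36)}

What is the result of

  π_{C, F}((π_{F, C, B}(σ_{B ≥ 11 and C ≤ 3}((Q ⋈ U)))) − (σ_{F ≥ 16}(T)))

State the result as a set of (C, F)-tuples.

Natural join on F: {(10, 2, 36, 18, 19), (10, 2, 36, 3, 32), (10, 3, 30, 18, 19), (10, 3, 30, 3, 32), (18, 13, 22, 37, 11), (27, 19, 37, 24, 11), (27, 19, 37, 3, 9), (27, 19, 37, 8, 36), (27, 2, 38, 24, 11), (27, 2, 38, 3, 9), (27, 2, 38, 8, 36)}
Filtering on B ≥ 11 and C ≤ 3 leaves {(10, 2, 36, 18, 19), (10, 2, 36, 3, 32), (10, 3, 30, 18, 19), (10, 3, 30, 3, 32), (27, 2, 38, 24, 11), (27, 2, 38, 8, 36)}.
π[F, C, B]: project onto (F, C, B) → {(10, 2, 19), (10, 2, 32), (10, 3, 19), (10, 3, 32), (27, 2, 11), (27, 2, 36)}
Filtering on F ≥ 16 leaves {(16, 21, 7), (26, 25, 19), (37, 30, 30)}.
Taking the difference: {(10, 2, 19), (10, 2, 32), (10, 3, 19), (10, 3, 32), (27, 2, 11), (27, 2, 36)}
π[C, F]: project onto (C, F) (3 duplicate(s) eliminated) → {(2, 10), (2, 27), (3, 10)}

{(2, 10), (2, 27), (3, 10)}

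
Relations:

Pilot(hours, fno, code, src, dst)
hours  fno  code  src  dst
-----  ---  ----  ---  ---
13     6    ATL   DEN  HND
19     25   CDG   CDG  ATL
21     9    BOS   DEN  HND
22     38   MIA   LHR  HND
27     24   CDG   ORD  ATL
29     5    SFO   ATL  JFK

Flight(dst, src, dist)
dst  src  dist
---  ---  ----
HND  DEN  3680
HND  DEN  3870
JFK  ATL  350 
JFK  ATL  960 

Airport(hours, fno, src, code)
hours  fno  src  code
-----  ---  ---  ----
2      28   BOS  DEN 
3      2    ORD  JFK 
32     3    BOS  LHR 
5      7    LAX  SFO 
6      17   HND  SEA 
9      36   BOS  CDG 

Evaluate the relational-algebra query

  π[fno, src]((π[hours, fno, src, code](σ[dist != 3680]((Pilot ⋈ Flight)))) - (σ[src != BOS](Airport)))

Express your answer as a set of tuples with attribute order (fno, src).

Natural join on src, dst: {(13, 6, ATL, DEN, HND, 3680), (13, 6, ATL, DEN, HND, 3870), (21, 9, BOS, DEN, HND, 3680), (21, 9, BOS, DEN, HND, 3870), (29, 5, SFO, ATL, JFK, 350), (29, 5, SFO, ATL, JFK, 960)}
σ[dist != 3680]: keep tuples satisfying dist != 3680 → {(13, 6, ATL, DEN, HND, 3870), (21, 9, BOS, DEN, HND, 3870), (29, 5, SFO, ATL, JFK, 350), (29, 5, SFO, ATL, JFK, 960)}
Projecting to hours, fno, src, code (1 duplicate(s) eliminated): {(13, 6, DEN, ATL), (21, 9, DEN, BOS), (29, 5, ATL, SFO)}
σ[src != BOS]: keep tuples satisfying src != BOS → {(3, 2, ORD, JFK), (5, 7, LAX, SFO), (6, 17, HND, SEA)}
Difference: {(13, 6, DEN, ATL), (21, 9, DEN, BOS), (29, 5, ATL, SFO)} with {(3, 2, ORD, JFK), (5, 7, LAX, SFO), (6, 17, HND, SEA)} → {(13, 6, DEN, ATL), (21, 9, DEN, BOS), (29, 5, ATL, SFO)}
Projecting to fno, src: {(5, ATL), (6, DEN), (9, DEN)}

{(5, ATL), (6, DEN), (9, DEN)}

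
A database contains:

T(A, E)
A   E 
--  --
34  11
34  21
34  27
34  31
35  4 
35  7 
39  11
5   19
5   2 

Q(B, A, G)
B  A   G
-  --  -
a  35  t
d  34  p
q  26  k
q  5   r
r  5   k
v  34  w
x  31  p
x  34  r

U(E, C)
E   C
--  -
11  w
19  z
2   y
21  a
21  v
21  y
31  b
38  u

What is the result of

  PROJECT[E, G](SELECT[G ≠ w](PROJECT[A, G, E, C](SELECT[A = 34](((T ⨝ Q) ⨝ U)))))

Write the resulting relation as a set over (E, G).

{(11, p), (11, r), (21, p), (21, r), (31, p), (31, r)}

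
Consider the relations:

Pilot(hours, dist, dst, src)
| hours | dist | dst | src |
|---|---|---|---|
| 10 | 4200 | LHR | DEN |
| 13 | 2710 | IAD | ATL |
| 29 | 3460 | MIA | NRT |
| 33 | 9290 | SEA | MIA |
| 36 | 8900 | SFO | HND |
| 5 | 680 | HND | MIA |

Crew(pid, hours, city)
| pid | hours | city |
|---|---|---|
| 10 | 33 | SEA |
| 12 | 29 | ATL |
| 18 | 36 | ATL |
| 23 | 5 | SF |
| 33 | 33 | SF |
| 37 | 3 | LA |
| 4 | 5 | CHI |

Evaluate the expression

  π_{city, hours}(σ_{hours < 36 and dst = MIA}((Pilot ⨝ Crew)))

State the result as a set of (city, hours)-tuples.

{(ATL, 29)}

Joining Pilot and Crew on hours yields {(29, 3460, MIA, NRT, 12, ATL), (33, 9290, SEA, MIA, 10, SEA), (33, 9290, SEA, MIA, 33, SF), (36, 8900, SFO, HND, 18, ATL), (5, 680, HND, MIA, 23, SF), (5, 680, HND, MIA, 4, CHI)}.
σ[hours < 36 and dst = MIA]: keep tuples satisfying hours < 36 and dst = MIA → {(29, 3460, MIA, NRT, 12, ATL)}
π_{city, hours} gives {(ATL, 29)}.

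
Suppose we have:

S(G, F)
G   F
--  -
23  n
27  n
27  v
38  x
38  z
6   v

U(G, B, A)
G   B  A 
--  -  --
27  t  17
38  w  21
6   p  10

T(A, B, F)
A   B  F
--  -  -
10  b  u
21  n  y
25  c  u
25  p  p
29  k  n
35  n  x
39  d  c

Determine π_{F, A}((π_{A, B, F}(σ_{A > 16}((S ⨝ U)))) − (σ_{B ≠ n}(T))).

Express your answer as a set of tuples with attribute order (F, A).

{(n, 17), (v, 17), (x, 21), (z, 21)}

S ⋈ U (natural join on G): {(27, n, t, 17), (27, v, t, 17), (38, x, w, 21), (38, z, w, 21), (6, v, p, 10)}
σ[A > 16]: keep tuples satisfying A > 16 → {(27, n, t, 17), (27, v, t, 17), (38, x, w, 21), (38, z, w, 21)}
Projecting to A, B, F: {(17, t, n), (17, t, v), (21, w, x), (21, w, z)}
σ[B ≠ n]: keep tuples satisfying B ≠ n → {(10, b, u), (25, c, u), (25, p, p), (29, k, n), (39, d, c)}
Set difference of the two operands is {(17, t, n), (17, t, v), (21, w, x), (21, w, z)}.
Projecting to F, A: {(n, 17), (v, 17), (x, 21), (z, 21)}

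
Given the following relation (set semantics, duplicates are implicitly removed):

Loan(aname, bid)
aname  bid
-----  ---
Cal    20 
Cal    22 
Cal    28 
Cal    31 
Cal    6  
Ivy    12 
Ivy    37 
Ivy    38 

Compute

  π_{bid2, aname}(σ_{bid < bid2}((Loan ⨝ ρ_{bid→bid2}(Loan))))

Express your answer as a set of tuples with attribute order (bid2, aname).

{(20, Cal), (22, Cal), (28, Cal), (31, Cal), (37, Ivy), (38, Ivy)}

ρ[bid→bid2]: schema becomes (aname, bid2); tuples unchanged.
Natural join on aname: {(Cal, 20, 20), (Cal, 20, 22), (Cal, 20, 28), (Cal, 20, 31), (Cal, 20, 6), (Cal, 22, 20), (Cal, 22, 22), (Cal, 22, 28), (Cal, 22, 31), (Cal, 22, 6), (Cal, 28, 20), (Cal, 28, 22), (Cal, 28, 28), (Cal, 28, 31), (Cal, 28, 6), (Cal, 31, 20), (Cal, 31, 22), (Cal, 31, 28), (Cal, 31, 31), (Cal, 31, 6), (Cal, 6, 20), (Cal, 6, 22), (Cal, 6, 28), (Cal, 6, 31), (Cal, 6, 6), (Ivy, 12, 12), (Ivy, 12, 37), (Ivy, 12, 38), (Ivy, 37, 12), (Ivy, 37, 37), (Ivy, 37, 38), (Ivy, 38, 12), (Ivy, 38, 37), (Ivy, 38, 38)}
Apply σ_{bid < bid2}; surviving tuples: {(Cal, 20, 22), (Cal, 20, 28), (Cal, 20, 31), (Cal, 22, 28), (Cal, 22, 31), (Cal, 28, 31), (Cal, 6, 20), (Cal, 6, 22), (Cal, 6, 28), (Cal, 6, 31), (Ivy, 12, 37), (Ivy, 12, 38), (Ivy, 37, 38)}
Projecting to bid2, aname (7 duplicate(s) eliminated): {(20, Cal), (22, Cal), (28, Cal), (31, Cal), (37, Ivy), (38, Ivy)}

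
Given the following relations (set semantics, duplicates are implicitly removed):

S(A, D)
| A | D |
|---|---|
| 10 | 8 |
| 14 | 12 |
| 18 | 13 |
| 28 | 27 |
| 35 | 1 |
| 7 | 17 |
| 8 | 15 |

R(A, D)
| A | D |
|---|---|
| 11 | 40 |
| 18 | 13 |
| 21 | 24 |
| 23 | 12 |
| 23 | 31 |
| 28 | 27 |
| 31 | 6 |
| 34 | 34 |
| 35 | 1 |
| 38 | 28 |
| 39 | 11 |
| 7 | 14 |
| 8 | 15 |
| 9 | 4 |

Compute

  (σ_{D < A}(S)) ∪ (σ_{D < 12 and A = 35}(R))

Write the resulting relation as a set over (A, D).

Selection D < A: {(10, 8), (14, 12), (18, 13), (28, 27), (35, 1)}
Selection D < 12 and A = 35: {(35, 1)}
Set union of the two operands is {(10, 8), (14, 12), (18, 13), (28, 27), (35, 1)}.

{(10, 8), (14, 12), (18, 13), (28, 27), (35, 1)}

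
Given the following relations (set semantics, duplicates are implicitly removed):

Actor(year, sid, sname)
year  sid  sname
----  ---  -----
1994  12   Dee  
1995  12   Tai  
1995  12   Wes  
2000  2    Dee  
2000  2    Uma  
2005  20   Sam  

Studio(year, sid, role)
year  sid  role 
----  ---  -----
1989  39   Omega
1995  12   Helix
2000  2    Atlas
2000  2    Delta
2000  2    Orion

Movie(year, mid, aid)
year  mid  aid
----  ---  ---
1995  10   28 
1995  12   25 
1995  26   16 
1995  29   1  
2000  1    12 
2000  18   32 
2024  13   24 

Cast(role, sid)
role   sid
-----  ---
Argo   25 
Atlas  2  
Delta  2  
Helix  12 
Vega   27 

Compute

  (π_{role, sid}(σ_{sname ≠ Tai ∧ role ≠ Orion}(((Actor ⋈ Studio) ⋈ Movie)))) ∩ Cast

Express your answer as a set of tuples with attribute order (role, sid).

{(Atlas, 2), (Delta, 2), (Helix, 12)}

Natural join on year, sid: {(1995, 12, Tai, Helix), (1995, 12, Wes, Helix), (2000, 2, Dee, Atlas), (2000, 2, Dee, Delta), (2000, 2, Dee, Orion), (2000, 2, Uma, Atlas), (2000, 2, Uma, Delta), (2000, 2, Uma, Orion)}
Natural join on year: {(1995, 12, Tai, Helix, 10, 28), (1995, 12, Tai, Helix, 12, 25), (1995, 12, Tai, Helix, 26, 16), (1995, 12, Tai, Helix, 29, 1), (1995, 12, Wes, Helix, 10, 28), (1995, 12, Wes, Helix, 12, 25), (1995, 12, Wes, Helix, 26, 16), (1995, 12, Wes, Helix, 29, 1), (2000, 2, Dee, Atlas, 1, 12), (2000, 2, Dee, Atlas, 18, 32), (2000, 2, Dee, Delta, 1, 12), (2000, 2, Dee, Delta, 18, 32), (2000, 2, Dee, Orion, 1, 12), (2000, 2, Dee, Orion, 18, 32), (2000, 2, Uma, Atlas, 1, 12), (2000, 2, Uma, Atlas, 18, 32), (2000, 2, Uma, Delta, 1, 12), (2000, 2, Uma, Delta, 18, 32), (2000, 2, Uma, Orion, 1, 12), (2000, 2, Uma, Orion, 18, 32)}
Selection sname ≠ Tai ∧ role ≠ Orion: {(1995, 12, Wes, Helix, 10, 28), (1995, 12, Wes, Helix, 12, 25), (1995, 12, Wes, Helix, 26, 16), (1995, 12, Wes, Helix, 29, 1), (2000, 2, Dee, Atlas, 1, 12), (2000, 2, Dee, Atlas, 18, 32), (2000, 2, Dee, Delta, 1, 12), (2000, 2, Dee, Delta, 18, 32), (2000, 2, Uma, Atlas, 1, 12), (2000, 2, Uma, Atlas, 18, 32), (2000, 2, Uma, Delta, 1, 12), (2000, 2, Uma, Delta, 18, 32)}
Projecting to role, sid (9 duplicate(s) eliminated): {(Atlas, 2), (Delta, 2), (Helix, 12)}
Set intersection of the two operands is {(Atlas, 2), (Delta, 2), (Helix, 12)}.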